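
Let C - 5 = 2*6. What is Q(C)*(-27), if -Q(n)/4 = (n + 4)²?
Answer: 47628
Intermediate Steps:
C = 17 (C = 5 + 2*6 = 5 + 12 = 17)
Q(n) = -4*(4 + n)² (Q(n) = -4*(n + 4)² = -4*(4 + n)²)
Q(C)*(-27) = -4*(4 + 17)²*(-27) = -4*21²*(-27) = -4*441*(-27) = -1764*(-27) = 47628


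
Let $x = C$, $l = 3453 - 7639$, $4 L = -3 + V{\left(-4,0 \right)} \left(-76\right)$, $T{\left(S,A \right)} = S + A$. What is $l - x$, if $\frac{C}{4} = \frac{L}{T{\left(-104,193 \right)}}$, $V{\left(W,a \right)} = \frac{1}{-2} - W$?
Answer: $- \frac{372285}{89} \approx -4183.0$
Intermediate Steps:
$T{\left(S,A \right)} = A + S$
$V{\left(W,a \right)} = - \frac{1}{2} - W$
$L = - \frac{269}{4}$ ($L = \frac{-3 + \left(- \frac{1}{2} - -4\right) \left(-76\right)}{4} = \frac{-3 + \left(- \frac{1}{2} + 4\right) \left(-76\right)}{4} = \frac{-3 + \frac{7}{2} \left(-76\right)}{4} = \frac{-3 - 266}{4} = \frac{1}{4} \left(-269\right) = - \frac{269}{4} \approx -67.25$)
$l = -4186$
$C = - \frac{269}{89}$ ($C = 4 \left(- \frac{269}{4 \left(193 - 104\right)}\right) = 4 \left(- \frac{269}{4 \cdot 89}\right) = 4 \left(\left(- \frac{269}{4}\right) \frac{1}{89}\right) = 4 \left(- \frac{269}{356}\right) = - \frac{269}{89} \approx -3.0225$)
$x = - \frac{269}{89} \approx -3.0225$
$l - x = -4186 - - \frac{269}{89} = -4186 + \frac{269}{89} = - \frac{372285}{89}$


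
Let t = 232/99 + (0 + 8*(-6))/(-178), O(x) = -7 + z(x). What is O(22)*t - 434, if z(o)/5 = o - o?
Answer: -3985142/8811 ≈ -452.29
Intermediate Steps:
z(o) = 0 (z(o) = 5*(o - o) = 5*0 = 0)
O(x) = -7 (O(x) = -7 + 0 = -7)
t = 23024/8811 (t = 232*(1/99) + (0 - 48)*(-1/178) = 232/99 - 48*(-1/178) = 232/99 + 24/89 = 23024/8811 ≈ 2.6131)
O(22)*t - 434 = -7*23024/8811 - 434 = -161168/8811 - 434 = -3985142/8811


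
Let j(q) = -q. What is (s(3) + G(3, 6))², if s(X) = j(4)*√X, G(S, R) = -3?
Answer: 57 + 24*√3 ≈ 98.569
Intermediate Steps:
s(X) = -4*√X (s(X) = (-1*4)*√X = -4*√X)
(s(3) + G(3, 6))² = (-4*√3 - 3)² = (-3 - 4*√3)²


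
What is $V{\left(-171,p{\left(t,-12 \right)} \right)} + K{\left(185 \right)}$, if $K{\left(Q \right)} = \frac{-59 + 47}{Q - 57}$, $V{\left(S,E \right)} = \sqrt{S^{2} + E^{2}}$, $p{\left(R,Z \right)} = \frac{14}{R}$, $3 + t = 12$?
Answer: $- \frac{3}{32} + \frac{\sqrt{2368717}}{9} \approx 170.91$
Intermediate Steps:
$t = 9$ ($t = -3 + 12 = 9$)
$V{\left(S,E \right)} = \sqrt{E^{2} + S^{2}}$
$K{\left(Q \right)} = - \frac{12}{-57 + Q}$
$V{\left(-171,p{\left(t,-12 \right)} \right)} + K{\left(185 \right)} = \sqrt{\left(\frac{14}{9}\right)^{2} + \left(-171\right)^{2}} - \frac{12}{-57 + 185} = \sqrt{\left(14 \cdot \frac{1}{9}\right)^{2} + 29241} - \frac{12}{128} = \sqrt{\left(\frac{14}{9}\right)^{2} + 29241} - \frac{3}{32} = \sqrt{\frac{196}{81} + 29241} - \frac{3}{32} = \sqrt{\frac{2368717}{81}} - \frac{3}{32} = \frac{\sqrt{2368717}}{9} - \frac{3}{32} = - \frac{3}{32} + \frac{\sqrt{2368717}}{9}$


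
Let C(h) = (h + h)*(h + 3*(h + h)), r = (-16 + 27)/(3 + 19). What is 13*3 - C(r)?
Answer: 71/2 ≈ 35.500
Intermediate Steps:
r = 1/2 (r = 11/22 = 11*(1/22) = 1/2 ≈ 0.50000)
C(h) = 14*h**2 (C(h) = (2*h)*(h + 3*(2*h)) = (2*h)*(h + 6*h) = (2*h)*(7*h) = 14*h**2)
13*3 - C(r) = 13*3 - 14*(1/2)**2 = 39 - 14/4 = 39 - 1*7/2 = 39 - 7/2 = 71/2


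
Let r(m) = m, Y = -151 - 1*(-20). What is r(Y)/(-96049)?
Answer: 131/96049 ≈ 0.0013639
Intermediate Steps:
Y = -131 (Y = -151 + 20 = -131)
r(Y)/(-96049) = -131/(-96049) = -131*(-1/96049) = 131/96049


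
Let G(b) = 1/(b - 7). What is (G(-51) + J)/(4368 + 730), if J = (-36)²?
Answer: 75167/295684 ≈ 0.25421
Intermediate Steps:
J = 1296
G(b) = 1/(-7 + b)
(G(-51) + J)/(4368 + 730) = (1/(-7 - 51) + 1296)/(4368 + 730) = (1/(-58) + 1296)/5098 = (-1/58 + 1296)*(1/5098) = (75167/58)*(1/5098) = 75167/295684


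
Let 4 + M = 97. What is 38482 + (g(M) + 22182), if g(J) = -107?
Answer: 60557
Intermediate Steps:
M = 93 (M = -4 + 97 = 93)
38482 + (g(M) + 22182) = 38482 + (-107 + 22182) = 38482 + 22075 = 60557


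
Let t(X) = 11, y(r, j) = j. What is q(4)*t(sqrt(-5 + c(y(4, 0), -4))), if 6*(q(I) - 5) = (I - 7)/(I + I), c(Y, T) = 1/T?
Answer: 869/16 ≈ 54.313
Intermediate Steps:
q(I) = 5 + (-7 + I)/(12*I) (q(I) = 5 + ((I - 7)/(I + I))/6 = 5 + ((-7 + I)/((2*I)))/6 = 5 + ((-7 + I)*(1/(2*I)))/6 = 5 + ((-7 + I)/(2*I))/6 = 5 + (-7 + I)/(12*I))
q(4)*t(sqrt(-5 + c(y(4, 0), -4))) = ((1/12)*(-7 + 61*4)/4)*11 = ((1/12)*(1/4)*(-7 + 244))*11 = ((1/12)*(1/4)*237)*11 = (79/16)*11 = 869/16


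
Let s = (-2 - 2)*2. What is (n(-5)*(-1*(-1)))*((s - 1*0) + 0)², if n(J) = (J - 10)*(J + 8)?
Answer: -2880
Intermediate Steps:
s = -8 (s = -4*2 = -8)
n(J) = (-10 + J)*(8 + J)
(n(-5)*(-1*(-1)))*((s - 1*0) + 0)² = ((-80 + (-5)² - 2*(-5))*(-1*(-1)))*((-8 - 1*0) + 0)² = ((-80 + 25 + 10)*1)*((-8 + 0) + 0)² = (-45*1)*(-8 + 0)² = -45*(-8)² = -45*64 = -2880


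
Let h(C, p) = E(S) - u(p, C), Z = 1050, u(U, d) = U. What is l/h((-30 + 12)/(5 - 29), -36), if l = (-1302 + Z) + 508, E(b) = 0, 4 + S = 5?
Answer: 64/9 ≈ 7.1111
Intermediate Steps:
S = 1 (S = -4 + 5 = 1)
h(C, p) = -p (h(C, p) = 0 - p = -p)
l = 256 (l = (-1302 + 1050) + 508 = -252 + 508 = 256)
l/h((-30 + 12)/(5 - 29), -36) = 256/((-1*(-36))) = 256/36 = 256*(1/36) = 64/9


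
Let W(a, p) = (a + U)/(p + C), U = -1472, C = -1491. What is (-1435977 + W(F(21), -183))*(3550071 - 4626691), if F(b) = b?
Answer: 1294002522740570/837 ≈ 1.5460e+12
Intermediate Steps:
W(a, p) = (-1472 + a)/(-1491 + p) (W(a, p) = (a - 1472)/(p - 1491) = (-1472 + a)/(-1491 + p))
(-1435977 + W(F(21), -183))*(3550071 - 4626691) = (-1435977 + (-1472 + 21)/(-1491 - 183))*(3550071 - 4626691) = (-1435977 - 1451/(-1674))*(-1076620) = (-1435977 - 1/1674*(-1451))*(-1076620) = (-1435977 + 1451/1674)*(-1076620) = -2403824047/1674*(-1076620) = 1294002522740570/837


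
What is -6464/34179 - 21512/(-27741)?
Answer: 185313608/316053213 ≈ 0.58634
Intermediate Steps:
-6464/34179 - 21512/(-27741) = -6464*1/34179 - 21512*(-1/27741) = -6464/34179 + 21512/27741 = 185313608/316053213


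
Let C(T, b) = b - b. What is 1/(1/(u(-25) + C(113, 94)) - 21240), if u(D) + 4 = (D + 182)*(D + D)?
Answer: -7854/166818961 ≈ -4.7081e-5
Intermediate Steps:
C(T, b) = 0
u(D) = -4 + 2*D*(182 + D) (u(D) = -4 + (D + 182)*(D + D) = -4 + (182 + D)*(2*D) = -4 + 2*D*(182 + D))
1/(1/(u(-25) + C(113, 94)) - 21240) = 1/(1/((-4 + 2*(-25)² + 364*(-25)) + 0) - 21240) = 1/(1/((-4 + 2*625 - 9100) + 0) - 21240) = 1/(1/((-4 + 1250 - 9100) + 0) - 21240) = 1/(1/(-7854 + 0) - 21240) = 1/(1/(-7854) - 21240) = 1/(-1/7854 - 21240) = 1/(-166818961/7854) = -7854/166818961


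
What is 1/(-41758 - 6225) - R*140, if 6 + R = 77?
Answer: -476951021/47983 ≈ -9940.0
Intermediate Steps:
R = 71 (R = -6 + 77 = 71)
1/(-41758 - 6225) - R*140 = 1/(-41758 - 6225) - 71*140 = 1/(-47983) - 1*9940 = -1/47983 - 9940 = -476951021/47983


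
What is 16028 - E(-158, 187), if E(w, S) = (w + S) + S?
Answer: 15812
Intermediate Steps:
E(w, S) = w + 2*S (E(w, S) = (S + w) + S = w + 2*S)
16028 - E(-158, 187) = 16028 - (-158 + 2*187) = 16028 - (-158 + 374) = 16028 - 1*216 = 16028 - 216 = 15812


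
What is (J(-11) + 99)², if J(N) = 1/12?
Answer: 1413721/144 ≈ 9817.5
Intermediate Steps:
J(N) = 1/12
(J(-11) + 99)² = (1/12 + 99)² = (1189/12)² = 1413721/144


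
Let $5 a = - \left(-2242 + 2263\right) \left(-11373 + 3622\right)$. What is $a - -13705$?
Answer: $\frac{231296}{5} \approx 46259.0$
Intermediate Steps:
$a = \frac{162771}{5}$ ($a = \frac{\left(-1\right) \left(-2242 + 2263\right) \left(-11373 + 3622\right)}{5} = \frac{\left(-1\right) 21 \left(-7751\right)}{5} = \frac{\left(-1\right) \left(-162771\right)}{5} = \frac{1}{5} \cdot 162771 = \frac{162771}{5} \approx 32554.0$)
$a - -13705 = \frac{162771}{5} - -13705 = \frac{162771}{5} + 13705 = \frac{231296}{5}$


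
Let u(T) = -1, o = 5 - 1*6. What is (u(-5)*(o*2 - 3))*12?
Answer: 60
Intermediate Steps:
o = -1 (o = 5 - 6 = -1)
(u(-5)*(o*2 - 3))*12 = -(-1*2 - 3)*12 = -(-2 - 3)*12 = -1*(-5)*12 = 5*12 = 60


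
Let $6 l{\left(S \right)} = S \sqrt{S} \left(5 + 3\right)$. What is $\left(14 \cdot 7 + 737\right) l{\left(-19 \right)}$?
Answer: $- \frac{63460 i \sqrt{19}}{3} \approx - 92205.0 i$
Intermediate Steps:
$l{\left(S \right)} = \frac{4 S^{\frac{3}{2}}}{3}$ ($l{\left(S \right)} = \frac{S \sqrt{S} \left(5 + 3\right)}{6} = \frac{S^{\frac{3}{2}} \cdot 8}{6} = \frac{8 S^{\frac{3}{2}}}{6} = \frac{4 S^{\frac{3}{2}}}{3}$)
$\left(14 \cdot 7 + 737\right) l{\left(-19 \right)} = \left(14 \cdot 7 + 737\right) \frac{4 \left(-19\right)^{\frac{3}{2}}}{3} = \left(98 + 737\right) \frac{4 \left(- 19 i \sqrt{19}\right)}{3} = 835 \left(- \frac{76 i \sqrt{19}}{3}\right) = - \frac{63460 i \sqrt{19}}{3}$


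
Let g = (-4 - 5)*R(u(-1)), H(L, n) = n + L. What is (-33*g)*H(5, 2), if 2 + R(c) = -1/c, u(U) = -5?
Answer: -18711/5 ≈ -3742.2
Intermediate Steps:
H(L, n) = L + n
R(c) = -2 - 1/c
g = 81/5 (g = (-4 - 5)*(-2 - 1/(-5)) = -9*(-2 - 1*(-⅕)) = -9*(-2 + ⅕) = -9*(-9/5) = 81/5 ≈ 16.200)
(-33*g)*H(5, 2) = (-33*81/5)*(5 + 2) = -2673/5*7 = -18711/5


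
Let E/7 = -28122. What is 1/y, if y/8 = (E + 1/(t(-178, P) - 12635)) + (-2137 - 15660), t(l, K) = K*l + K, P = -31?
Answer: -1787/3068650698 ≈ -5.8234e-7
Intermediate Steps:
E = -196854 (E = 7*(-28122) = -196854)
t(l, K) = K + K*l
y = -3068650698/1787 (y = 8*((-196854 + 1/(-31*(1 - 178) - 12635)) + (-2137 - 15660)) = 8*((-196854 + 1/(-31*(-177) - 12635)) - 17797) = 8*((-196854 + 1/(5487 - 12635)) - 17797) = 8*((-196854 + 1/(-7148)) - 17797) = 8*((-196854 - 1/7148) - 17797) = 8*(-1407112393/7148 - 17797) = 8*(-1534325349/7148) = -3068650698/1787 ≈ -1.7172e+6)
1/y = 1/(-3068650698/1787) = -1787/3068650698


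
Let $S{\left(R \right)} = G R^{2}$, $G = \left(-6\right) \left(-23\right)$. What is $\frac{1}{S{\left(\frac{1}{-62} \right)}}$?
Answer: $\frac{1922}{69} \approx 27.855$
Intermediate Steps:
$G = 138$
$S{\left(R \right)} = 138 R^{2}$
$\frac{1}{S{\left(\frac{1}{-62} \right)}} = \frac{1}{138 \left(\frac{1}{-62}\right)^{2}} = \frac{1}{138 \left(- \frac{1}{62}\right)^{2}} = \frac{1}{138 \cdot \frac{1}{3844}} = \frac{1}{\frac{69}{1922}} = \frac{1922}{69}$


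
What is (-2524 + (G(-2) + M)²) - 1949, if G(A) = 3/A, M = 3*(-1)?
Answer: -17811/4 ≈ -4452.8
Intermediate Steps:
M = -3
(-2524 + (G(-2) + M)²) - 1949 = (-2524 + (3/(-2) - 3)²) - 1949 = (-2524 + (3*(-½) - 3)²) - 1949 = (-2524 + (-3/2 - 3)²) - 1949 = (-2524 + (-9/2)²) - 1949 = (-2524 + 81/4) - 1949 = -10015/4 - 1949 = -17811/4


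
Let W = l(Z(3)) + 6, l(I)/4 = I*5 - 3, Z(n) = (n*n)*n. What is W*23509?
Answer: 12553806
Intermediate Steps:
Z(n) = n³ (Z(n) = n²*n = n³)
l(I) = -12 + 20*I (l(I) = 4*(I*5 - 3) = 4*(5*I - 3) = 4*(-3 + 5*I) = -12 + 20*I)
W = 534 (W = (-12 + 20*3³) + 6 = (-12 + 20*27) + 6 = (-12 + 540) + 6 = 528 + 6 = 534)
W*23509 = 534*23509 = 12553806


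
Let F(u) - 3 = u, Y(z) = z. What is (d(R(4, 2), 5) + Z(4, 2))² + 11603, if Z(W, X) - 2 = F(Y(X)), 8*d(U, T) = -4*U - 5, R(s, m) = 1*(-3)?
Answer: 746561/64 ≈ 11665.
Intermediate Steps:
F(u) = 3 + u
R(s, m) = -3
d(U, T) = -5/8 - U/2 (d(U, T) = (-4*U - 5)/8 = (-5 - 4*U)/8 = -5/8 - U/2)
Z(W, X) = 5 + X (Z(W, X) = 2 + (3 + X) = 5 + X)
(d(R(4, 2), 5) + Z(4, 2))² + 11603 = ((-5/8 - ½*(-3)) + (5 + 2))² + 11603 = ((-5/8 + 3/2) + 7)² + 11603 = (7/8 + 7)² + 11603 = (63/8)² + 11603 = 3969/64 + 11603 = 746561/64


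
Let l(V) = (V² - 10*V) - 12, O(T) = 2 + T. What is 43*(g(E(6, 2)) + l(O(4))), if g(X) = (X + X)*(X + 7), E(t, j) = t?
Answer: 5160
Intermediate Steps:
l(V) = -12 + V² - 10*V
g(X) = 2*X*(7 + X) (g(X) = (2*X)*(7 + X) = 2*X*(7 + X))
43*(g(E(6, 2)) + l(O(4))) = 43*(2*6*(7 + 6) + (-12 + (2 + 4)² - 10*(2 + 4))) = 43*(2*6*13 + (-12 + 6² - 10*6)) = 43*(156 + (-12 + 36 - 60)) = 43*(156 - 36) = 43*120 = 5160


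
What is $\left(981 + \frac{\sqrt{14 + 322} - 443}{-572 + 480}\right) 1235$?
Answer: $\frac{112008325}{92} - \frac{1235 \sqrt{21}}{23} \approx 1.2172 \cdot 10^{6}$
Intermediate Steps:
$\left(981 + \frac{\sqrt{14 + 322} - 443}{-572 + 480}\right) 1235 = \left(981 + \frac{\sqrt{336} - 443}{-92}\right) 1235 = \left(981 + \left(4 \sqrt{21} - 443\right) \left(- \frac{1}{92}\right)\right) 1235 = \left(981 + \left(-443 + 4 \sqrt{21}\right) \left(- \frac{1}{92}\right)\right) 1235 = \left(981 + \left(\frac{443}{92} - \frac{\sqrt{21}}{23}\right)\right) 1235 = \left(\frac{90695}{92} - \frac{\sqrt{21}}{23}\right) 1235 = \frac{112008325}{92} - \frac{1235 \sqrt{21}}{23}$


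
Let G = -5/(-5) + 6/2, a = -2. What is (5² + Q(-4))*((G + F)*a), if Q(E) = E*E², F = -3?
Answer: 78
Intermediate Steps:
G = 4 (G = -5*(-⅕) + 6*(½) = 1 + 3 = 4)
Q(E) = E³
(5² + Q(-4))*((G + F)*a) = (5² + (-4)³)*((4 - 3)*(-2)) = (25 - 64)*(1*(-2)) = -39*(-2) = 78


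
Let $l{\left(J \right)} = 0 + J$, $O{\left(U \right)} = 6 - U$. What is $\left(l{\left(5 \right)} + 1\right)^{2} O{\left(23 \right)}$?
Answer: $-612$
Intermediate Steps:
$l{\left(J \right)} = J$
$\left(l{\left(5 \right)} + 1\right)^{2} O{\left(23 \right)} = \left(5 + 1\right)^{2} \left(6 - 23\right) = 6^{2} \left(6 - 23\right) = 36 \left(-17\right) = -612$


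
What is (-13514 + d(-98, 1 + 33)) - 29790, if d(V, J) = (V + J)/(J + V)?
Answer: -43303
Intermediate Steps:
d(V, J) = 1 (d(V, J) = (J + V)/(J + V) = 1)
(-13514 + d(-98, 1 + 33)) - 29790 = (-13514 + 1) - 29790 = -13513 - 29790 = -43303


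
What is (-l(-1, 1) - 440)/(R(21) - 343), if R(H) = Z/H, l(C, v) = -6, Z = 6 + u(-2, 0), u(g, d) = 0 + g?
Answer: 9114/7199 ≈ 1.2660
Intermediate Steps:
u(g, d) = g
Z = 4 (Z = 6 - 2 = 4)
R(H) = 4/H
(-l(-1, 1) - 440)/(R(21) - 343) = (-1*(-6) - 440)/(4/21 - 343) = (6 - 440)/(4*(1/21) - 343) = -434/(4/21 - 343) = -434/(-7199/21) = -434*(-21/7199) = 9114/7199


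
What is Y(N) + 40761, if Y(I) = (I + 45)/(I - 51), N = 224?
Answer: 7051922/173 ≈ 40763.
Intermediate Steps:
Y(I) = (45 + I)/(-51 + I)
Y(N) + 40761 = (45 + 224)/(-51 + 224) + 40761 = 269/173 + 40761 = 7051922/173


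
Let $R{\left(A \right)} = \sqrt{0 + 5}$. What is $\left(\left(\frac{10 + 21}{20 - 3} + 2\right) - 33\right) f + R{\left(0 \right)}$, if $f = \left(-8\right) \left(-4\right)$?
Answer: $- \frac{15872}{17} + \sqrt{5} \approx -931.41$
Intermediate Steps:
$f = 32$
$R{\left(A \right)} = \sqrt{5}$
$\left(\left(\frac{10 + 21}{20 - 3} + 2\right) - 33\right) f + R{\left(0 \right)} = \left(\left(\frac{10 + 21}{20 - 3} + 2\right) - 33\right) 32 + \sqrt{5} = \left(\left(\frac{31}{17} + 2\right) - 33\right) 32 + \sqrt{5} = \left(\frac{65}{17} - 33\right) 32 + \sqrt{5} = \left(- \frac{496}{17}\right) 32 + \sqrt{5} = - \frac{15872}{17} + \sqrt{5}$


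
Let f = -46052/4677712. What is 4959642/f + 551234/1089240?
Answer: -108922952431873331/216214140 ≈ -5.0377e+8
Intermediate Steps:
f = -11513/1169428 (f = -46052*1/4677712 = -11513/1169428 ≈ -0.0098450)
4959642/f + 551234/1089240 = 4959642/(-11513/1169428) + 551234/1089240 = 4959642*(-1169428/11513) + 551234*(1/1089240) = -5799944224776/11513 + 275617/544620 = -108922952431873331/216214140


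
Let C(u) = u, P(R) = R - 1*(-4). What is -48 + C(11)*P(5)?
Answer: 51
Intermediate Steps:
P(R) = 4 + R (P(R) = R + 4 = 4 + R)
-48 + C(11)*P(5) = -48 + 11*(4 + 5) = -48 + 11*9 = -48 + 99 = 51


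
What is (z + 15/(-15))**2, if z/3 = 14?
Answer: 1681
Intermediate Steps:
z = 42 (z = 3*14 = 42)
(z + 15/(-15))**2 = (42 + 15/(-15))**2 = (42 + 15*(-1/15))**2 = (42 - 1)**2 = 41**2 = 1681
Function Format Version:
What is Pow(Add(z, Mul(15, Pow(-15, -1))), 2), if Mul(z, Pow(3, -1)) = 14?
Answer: 1681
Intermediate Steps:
z = 42 (z = Mul(3, 14) = 42)
Pow(Add(z, Mul(15, Pow(-15, -1))), 2) = Pow(Add(42, Mul(15, Pow(-15, -1))), 2) = Pow(Add(42, Mul(15, Rational(-1, 15))), 2) = Pow(Add(42, -1), 2) = Pow(41, 2) = 1681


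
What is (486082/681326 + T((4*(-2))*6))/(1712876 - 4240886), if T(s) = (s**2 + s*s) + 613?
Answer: -10980522/5316046115 ≈ -0.0020655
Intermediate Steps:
T(s) = 613 + 2*s**2 (T(s) = (s**2 + s**2) + 613 = 2*s**2 + 613 = 613 + 2*s**2)
(486082/681326 + T((4*(-2))*6))/(1712876 - 4240886) = (486082/681326 + (613 + 2*((4*(-2))*6)**2))/(1712876 - 4240886) = (486082*(1/681326) + (613 + 2*(-8*6)**2))/(-2528010) = (243041/340663 + (613 + 2*(-48)**2))*(-1/2528010) = (243041/340663 + (613 + 2*2304))*(-1/2528010) = (243041/340663 + (613 + 4608))*(-1/2528010) = (243041/340663 + 5221)*(-1/2528010) = (1778844564/340663)*(-1/2528010) = -10980522/5316046115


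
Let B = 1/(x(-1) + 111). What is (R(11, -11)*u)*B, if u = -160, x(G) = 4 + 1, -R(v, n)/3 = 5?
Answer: 600/29 ≈ 20.690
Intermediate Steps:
R(v, n) = -15 (R(v, n) = -3*5 = -15)
x(G) = 5
B = 1/116 (B = 1/(5 + 111) = 1/116 ≈ 0.0086207)
(R(11, -11)*u)*B = -15*(-160)*(1/116) = 2400*(1/116) = 600/29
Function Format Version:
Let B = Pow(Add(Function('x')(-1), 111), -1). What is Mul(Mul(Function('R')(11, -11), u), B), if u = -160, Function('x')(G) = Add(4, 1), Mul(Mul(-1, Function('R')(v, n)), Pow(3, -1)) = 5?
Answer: Rational(600, 29) ≈ 20.690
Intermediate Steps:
Function('R')(v, n) = -15 (Function('R')(v, n) = Mul(-3, 5) = -15)
Function('x')(G) = 5
B = Rational(1, 116) (B = Pow(Add(5, 111), -1) = Pow(116, -1) = Rational(1, 116) ≈ 0.0086207)
Mul(Mul(Function('R')(11, -11), u), B) = Mul(Mul(-15, -160), Rational(1, 116)) = Mul(2400, Rational(1, 116)) = Rational(600, 29)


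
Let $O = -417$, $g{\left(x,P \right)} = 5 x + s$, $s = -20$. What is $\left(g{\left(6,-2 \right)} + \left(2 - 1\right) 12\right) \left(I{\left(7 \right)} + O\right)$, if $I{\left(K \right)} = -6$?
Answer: $-9306$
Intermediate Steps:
$g{\left(x,P \right)} = -20 + 5 x$ ($g{\left(x,P \right)} = 5 x - 20 = -20 + 5 x$)
$\left(g{\left(6,-2 \right)} + \left(2 - 1\right) 12\right) \left(I{\left(7 \right)} + O\right) = \left(\left(-20 + 5 \cdot 6\right) + \left(2 - 1\right) 12\right) \left(-6 - 417\right) = \left(\left(-20 + 30\right) + 1 \cdot 12\right) \left(-423\right) = \left(10 + 12\right) \left(-423\right) = 22 \left(-423\right) = -9306$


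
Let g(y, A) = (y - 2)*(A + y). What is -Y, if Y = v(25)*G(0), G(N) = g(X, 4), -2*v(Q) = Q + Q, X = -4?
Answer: 0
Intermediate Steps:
v(Q) = -Q (v(Q) = -(Q + Q)/2 = -Q)
g(y, A) = (-2 + y)*(A + y)
G(N) = 0 (G(N) = (-4)**2 - 2*4 - 2*(-4) + 4*(-4) = 16 - 8 + 8 - 16 = 0)
Y = 0 (Y = -1*25*0 = -25*0 = 0)
-Y = -1*0 = 0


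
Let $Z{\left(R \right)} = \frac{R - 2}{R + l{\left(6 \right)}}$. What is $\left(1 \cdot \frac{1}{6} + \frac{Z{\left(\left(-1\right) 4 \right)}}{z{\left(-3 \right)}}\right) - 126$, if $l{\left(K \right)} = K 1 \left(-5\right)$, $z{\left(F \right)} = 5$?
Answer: $- \frac{64157}{510} \approx -125.8$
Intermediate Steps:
$l{\left(K \right)} = - 5 K$ ($l{\left(K \right)} = K \left(-5\right) = - 5 K$)
$Z{\left(R \right)} = \frac{-2 + R}{-30 + R}$ ($Z{\left(R \right)} = \frac{R - 2}{R - 30} = \frac{-2 + R}{R - 30} = \frac{-2 + R}{-30 + R}$)
$\left(1 \cdot \frac{1}{6} + \frac{Z{\left(\left(-1\right) 4 \right)}}{z{\left(-3 \right)}}\right) - 126 = \left(1 \cdot \frac{1}{6} + \frac{\frac{1}{-30 - 4} \left(-2 - 4\right)}{5}\right) - 126 = \left(1 \cdot \frac{1}{6} + \frac{-2 - 4}{-30 - 4} \cdot \frac{1}{5}\right) - 126 = \left(\frac{1}{6} + \frac{1}{-34} \left(-6\right) \frac{1}{5}\right) - 126 = \left(\frac{1}{6} + \left(- \frac{1}{34}\right) \left(-6\right) \frac{1}{5}\right) - 126 = \left(\frac{1}{6} + \frac{3}{17} \cdot \frac{1}{5}\right) - 126 = \left(\frac{1}{6} + \frac{3}{85}\right) - 126 = \frac{103}{510} - 126 = - \frac{64157}{510}$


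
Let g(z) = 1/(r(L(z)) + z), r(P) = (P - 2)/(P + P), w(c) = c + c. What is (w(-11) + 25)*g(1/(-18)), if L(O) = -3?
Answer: 27/7 ≈ 3.8571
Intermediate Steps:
w(c) = 2*c
r(P) = (-2 + P)/(2*P) (r(P) = (-2 + P)/((2*P)) = (-2 + P)*(1/(2*P)) = (-2 + P)/(2*P))
g(z) = 1/(⅚ + z) (g(z) = 1/((½)*(-2 - 3)/(-3) + z) = 1/((½)*(-⅓)*(-5) + z) = 1/(⅚ + z))
(w(-11) + 25)*g(1/(-18)) = (2*(-11) + 25)*(6/(5 + 6/(-18))) = (-22 + 25)*(6/(5 + 6*(-1/18))) = 3*(6/(5 - ⅓)) = 3*(6/(14/3)) = 3*(6*(3/14)) = 3*(9/7) = 27/7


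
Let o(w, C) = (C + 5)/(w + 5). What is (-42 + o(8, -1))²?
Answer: 293764/169 ≈ 1738.2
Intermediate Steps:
o(w, C) = (5 + C)/(5 + w)
(-42 + o(8, -1))² = (-42 + (5 - 1)/(5 + 8))² = (-42 + 4/13)² = (-542/13)² = 293764/169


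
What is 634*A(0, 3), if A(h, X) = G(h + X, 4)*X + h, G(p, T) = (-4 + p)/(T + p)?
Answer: -1902/7 ≈ -271.71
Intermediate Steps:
G(p, T) = (-4 + p)/(T + p)
A(h, X) = h + X*(-4 + X + h)/(4 + X + h) (A(h, X) = ((-4 + (h + X))/(4 + (h + X)))*X + h = ((-4 + (X + h))/(4 + (X + h)))*X + h = ((-4 + X + h)/(4 + X + h))*X + h = X*(-4 + X + h)/(4 + X + h) + h = h + X*(-4 + X + h)/(4 + X + h))
634*A(0, 3) = 634*((3*(-4 + 3 + 0) + 0*(4 + 3 + 0))/(4 + 3 + 0)) = 634*((3*(-1) + 0*7)/7) = 634*((-3 + 0)/7) = 634*((1/7)*(-3)) = 634*(-3/7) = -1902/7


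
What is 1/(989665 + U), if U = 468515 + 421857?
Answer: 1/1880037 ≈ 5.3190e-7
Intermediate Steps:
U = 890372
1/(989665 + U) = 1/(989665 + 890372) = 1/1880037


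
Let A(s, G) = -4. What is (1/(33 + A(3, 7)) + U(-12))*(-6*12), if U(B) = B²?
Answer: -300744/29 ≈ -10370.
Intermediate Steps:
(1/(33 + A(3, 7)) + U(-12))*(-6*12) = (1/(33 - 4) + (-12)²)*(-6*12) = (1/29 + 144)*(-72) = (4177/29)*(-72) = -300744/29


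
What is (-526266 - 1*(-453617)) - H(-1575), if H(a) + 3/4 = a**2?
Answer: -10213093/4 ≈ -2.5533e+6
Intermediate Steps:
H(a) = -3/4 + a**2
(-526266 - 1*(-453617)) - H(-1575) = (-526266 - 1*(-453617)) - (-3/4 + (-1575)**2) = (-526266 + 453617) - (-3/4 + 2480625) = -72649 - 1*9922497/4 = -72649 - 9922497/4 = -10213093/4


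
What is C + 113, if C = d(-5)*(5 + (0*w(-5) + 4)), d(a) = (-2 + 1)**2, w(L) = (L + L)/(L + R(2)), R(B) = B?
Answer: 122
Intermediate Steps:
w(L) = 2*L/(2 + L) (w(L) = (L + L)/(L + 2) = (2*L)/(2 + L) = 2*L/(2 + L))
d(a) = 1 (d(a) = (-1)**2 = 1)
C = 9 (C = 1*(5 + (0*(2*(-5)/(2 - 5)) + 4)) = 1*(5 + (0*(2*(-5)/(-3)) + 4)) = 1*(5 + (0*(2*(-5)*(-1/3)) + 4)) = 1*(5 + (0*(10/3) + 4)) = 1*(5 + (0 + 4)) = 1*(5 + 4) = 1*9 = 9)
C + 113 = 9 + 113 = 122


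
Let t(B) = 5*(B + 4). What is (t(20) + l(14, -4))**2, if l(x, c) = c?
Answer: 13456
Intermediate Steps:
t(B) = 20 + 5*B (t(B) = 5*(4 + B) = 20 + 5*B)
(t(20) + l(14, -4))**2 = ((20 + 5*20) - 4)**2 = ((20 + 100) - 4)**2 = (120 - 4)**2 = 116**2 = 13456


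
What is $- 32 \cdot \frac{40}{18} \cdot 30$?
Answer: $- \frac{6400}{3} \approx -2133.3$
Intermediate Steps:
$- 32 \cdot \frac{40}{18} \cdot 30 = - 32 \cdot 40 \cdot \frac{1}{18} \cdot 30 = \left(-32\right) \frac{20}{9} \cdot 30 = \left(- \frac{640}{9}\right) 30 = - \frac{6400}{3}$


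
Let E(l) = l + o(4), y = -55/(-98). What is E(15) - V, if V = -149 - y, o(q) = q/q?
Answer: 16225/98 ≈ 165.56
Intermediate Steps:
o(q) = 1
y = 55/98 (y = -55*(-1/98) = 55/98 ≈ 0.56122)
V = -14657/98 (V = -149 - 1*55/98 = -149 - 55/98 = -14657/98 ≈ -149.56)
E(l) = 1 + l (E(l) = l + 1 = 1 + l)
E(15) - V = (1 + 15) - 1*(-14657/98) = 16 + 14657/98 = 16225/98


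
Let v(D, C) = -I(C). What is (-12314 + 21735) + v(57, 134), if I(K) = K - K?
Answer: 9421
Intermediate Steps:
I(K) = 0
v(D, C) = 0 (v(D, C) = -1*0 = 0)
(-12314 + 21735) + v(57, 134) = (-12314 + 21735) + 0 = 9421 + 0 = 9421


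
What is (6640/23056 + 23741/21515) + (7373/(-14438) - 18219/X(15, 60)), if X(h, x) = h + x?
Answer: -541711553566137/2238114871850 ≈ -242.04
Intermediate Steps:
(6640/23056 + 23741/21515) + (7373/(-14438) - 18219/X(15, 60)) = (6640/23056 + 23741/21515) + (7373/(-14438) - 18219/(15 + 60)) = (6640*(1/23056) + 23741*(1/21515)) + (7373*(-1/14438) - 18219/75) = (415/1441 + 23741/21515) + (-7373/14438 - 18219*1/75) = 43139506/31003115 + (-7373/14438 - 6073/25) = 43139506/31003115 - 87866299/360950 = -541711553566137/2238114871850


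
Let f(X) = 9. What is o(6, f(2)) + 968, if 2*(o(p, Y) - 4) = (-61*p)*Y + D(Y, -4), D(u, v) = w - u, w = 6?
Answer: -1353/2 ≈ -676.50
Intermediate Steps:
D(u, v) = 6 - u
o(p, Y) = 7 - Y/2 - 61*Y*p/2 (o(p, Y) = 4 + ((-61*p)*Y + (6 - Y))/2 = 4 + (-61*Y*p + (6 - Y))/2 = 4 + (6 - Y - 61*Y*p)/2 = 4 + (3 - Y/2 - 61*Y*p/2) = 7 - Y/2 - 61*Y*p/2)
o(6, f(2)) + 968 = (7 - ½*9 - 61/2*9*6) + 968 = (7 - 9/2 - 1647) + 968 = -3289/2 + 968 = -1353/2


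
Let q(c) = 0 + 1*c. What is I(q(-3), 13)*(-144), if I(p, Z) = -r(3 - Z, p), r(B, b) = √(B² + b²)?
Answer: 144*√109 ≈ 1503.4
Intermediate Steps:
q(c) = c (q(c) = 0 + c = c)
I(p, Z) = -√(p² + (3 - Z)²) (I(p, Z) = -√((3 - Z)² + p²) = -√(p² + (3 - Z)²))
I(q(-3), 13)*(-144) = -√((-3)² + (-3 + 13)²)*(-144) = -√(9 + 10²)*(-144) = -√(9 + 100)*(-144) = -√109*(-144) = 144*√109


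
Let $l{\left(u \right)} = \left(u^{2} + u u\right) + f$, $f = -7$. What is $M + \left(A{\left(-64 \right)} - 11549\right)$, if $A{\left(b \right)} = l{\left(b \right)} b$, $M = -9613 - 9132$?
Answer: $-554134$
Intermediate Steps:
$M = -18745$ ($M = -9613 - 9132 = -18745$)
$l{\left(u \right)} = -7 + 2 u^{2}$ ($l{\left(u \right)} = \left(u^{2} + u u\right) - 7 = \left(u^{2} + u^{2}\right) - 7 = 2 u^{2} - 7 = -7 + 2 u^{2}$)
$A{\left(b \right)} = b \left(-7 + 2 b^{2}\right)$ ($A{\left(b \right)} = \left(-7 + 2 b^{2}\right) b = b \left(-7 + 2 b^{2}\right)$)
$M + \left(A{\left(-64 \right)} - 11549\right) = -18745 - \left(11549 + 64 \left(-7 + 2 \left(-64\right)^{2}\right)\right) = -18745 - \left(11549 + 64 \left(-7 + 2 \cdot 4096\right)\right) = -18745 - \left(11549 + 64 \left(-7 + 8192\right)\right) = -18745 - 535389 = -554134$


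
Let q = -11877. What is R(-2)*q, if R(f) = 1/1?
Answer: -11877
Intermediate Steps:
R(f) = 1
R(-2)*q = 1*(-11877) = -11877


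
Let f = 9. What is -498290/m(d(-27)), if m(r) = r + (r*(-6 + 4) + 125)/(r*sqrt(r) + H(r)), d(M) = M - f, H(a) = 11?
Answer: 838026613450/60505777 + 21203236080*I/60505777 ≈ 13850.0 + 350.43*I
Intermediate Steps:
d(M) = -9 + M (d(M) = M - 1*9 = M - 9 = -9 + M)
m(r) = r + (125 - 2*r)/(11 + r**(3/2)) (m(r) = r + (r*(-6 + 4) + 125)/(r*sqrt(r) + 11) = r + (r*(-2) + 125)/(r**(3/2) + 11) = r + (-2*r + 125)/(11 + r**(3/2)) = r + (125 - 2*r)/(11 + r**(3/2)))
-498290/m(d(-27)) = -498290*(11 + (-9 - 27)**(3/2))/(125 + (-9 - 27)**(5/2) + 9*(-9 - 27)) = -498290*(11 + (-36)**(3/2))/(125 + (-36)**(5/2) + 9*(-36)) = -498290*(11 - 216*I)/(125 + 7776*I - 324) = -498290*(-199 - 7776*I)*(11 - 216*I)/60505777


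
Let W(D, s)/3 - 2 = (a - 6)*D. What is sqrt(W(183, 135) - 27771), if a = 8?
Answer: 3*I*sqrt(2963) ≈ 163.3*I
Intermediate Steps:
W(D, s) = 6 + 6*D (W(D, s) = 6 + 3*((8 - 6)*D) = 6 + 3*(2*D) = 6 + 6*D)
sqrt(W(183, 135) - 27771) = sqrt((6 + 6*183) - 27771) = sqrt((6 + 1098) - 27771) = sqrt(1104 - 27771) = sqrt(-26667) = 3*I*sqrt(2963)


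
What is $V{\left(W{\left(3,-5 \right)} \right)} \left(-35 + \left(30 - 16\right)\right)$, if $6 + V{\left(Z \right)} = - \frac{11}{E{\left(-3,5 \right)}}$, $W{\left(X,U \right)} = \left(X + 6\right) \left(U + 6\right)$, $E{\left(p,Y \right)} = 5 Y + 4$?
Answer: $\frac{3885}{29} \approx 133.97$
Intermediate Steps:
$E{\left(p,Y \right)} = 4 + 5 Y$
$W{\left(X,U \right)} = \left(6 + U\right) \left(6 + X\right)$ ($W{\left(X,U \right)} = \left(6 + X\right) \left(6 + U\right) = \left(6 + U\right) \left(6 + X\right)$)
$V{\left(Z \right)} = - \frac{185}{29}$ ($V{\left(Z \right)} = -6 - \frac{11}{4 + 5 \cdot 5} = -6 - \frac{11}{4 + 25} = -6 - \frac{11}{29} = - \frac{185}{29}$)
$V{\left(W{\left(3,-5 \right)} \right)} \left(-35 + \left(30 - 16\right)\right) = - \frac{185 \left(-35 + \left(30 - 16\right)\right)}{29} = - \frac{185 \left(-35 + 14\right)}{29} = \left(- \frac{185}{29}\right) \left(-21\right) = \frac{3885}{29}$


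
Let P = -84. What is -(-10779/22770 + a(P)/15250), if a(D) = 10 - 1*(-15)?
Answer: 109207/231495 ≈ 0.47175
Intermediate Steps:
a(D) = 25 (a(D) = 10 + 15 = 25)
-(-10779/22770 + a(P)/15250) = -(-10779/22770 + 25/15250) = -(-10779*1/22770 + 25*(1/15250)) = -(-3593/7590 + 1/610) = -1*(-109207/231495) = 109207/231495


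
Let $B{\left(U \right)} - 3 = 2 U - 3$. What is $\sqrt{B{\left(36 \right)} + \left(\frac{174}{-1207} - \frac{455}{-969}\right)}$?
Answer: $\frac{\sqrt{342337976085}}{68799} \approx 8.5044$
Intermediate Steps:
$B{\left(U \right)} = 2 U$ ($B{\left(U \right)} = 3 + \left(2 U - 3\right) = 3 + \left(-3 + 2 U\right) = 2 U$)
$\sqrt{B{\left(36 \right)} + \left(\frac{174}{-1207} - \frac{455}{-969}\right)} = \sqrt{2 \cdot 36 + \left(\frac{174}{-1207} - \frac{455}{-969}\right)} = \sqrt{72 + \left(174 \left(- \frac{1}{1207}\right) - - \frac{455}{969}\right)} = \sqrt{72 + \left(- \frac{174}{1207} + \frac{455}{969}\right)} = \sqrt{72 + \frac{22387}{68799}} = \sqrt{\frac{4975915}{68799}} = \frac{\sqrt{342337976085}}{68799}$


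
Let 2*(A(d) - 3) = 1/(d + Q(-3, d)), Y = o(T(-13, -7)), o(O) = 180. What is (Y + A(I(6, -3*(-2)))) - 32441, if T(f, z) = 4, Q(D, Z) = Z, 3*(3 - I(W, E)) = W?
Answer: -129031/4 ≈ -32258.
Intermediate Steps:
I(W, E) = 3 - W/3
Y = 180
A(d) = 3 + 1/(4*d) (A(d) = 3 + 1/(2*(d + d)) = 3 + 1/(2*((2*d))) = 3 + (1/(2*d))/2 = 3 + 1/(4*d))
(Y + A(I(6, -3*(-2)))) - 32441 = (180 + (3 + 1/(4*(3 - ⅓*6)))) - 32441 = (180 + (3 + 1/(4*(3 - 2)))) - 32441 = (180 + (3 + (¼)/1)) - 32441 = (180 + (3 + (¼)*1)) - 32441 = (180 + (3 + ¼)) - 32441 = (180 + 13/4) - 32441 = 733/4 - 32441 = -129031/4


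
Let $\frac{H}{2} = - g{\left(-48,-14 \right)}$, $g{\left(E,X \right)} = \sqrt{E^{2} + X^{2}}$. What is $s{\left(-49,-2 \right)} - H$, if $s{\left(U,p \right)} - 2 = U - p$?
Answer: $55$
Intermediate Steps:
$s{\left(U,p \right)} = 2 + U - p$ ($s{\left(U,p \right)} = 2 + \left(U - p\right) = 2 + U - p$)
$H = -100$ ($H = 2 \left(- \sqrt{\left(-48\right)^{2} + \left(-14\right)^{2}}\right) = 2 \left(- \sqrt{2304 + 196}\right) = 2 \left(- \sqrt{2500}\right) = 2 \left(\left(-1\right) 50\right) = 2 \left(-50\right) = -100$)
$s{\left(-49,-2 \right)} - H = \left(2 - 49 - -2\right) - -100 = \left(2 - 49 + 2\right) + 100 = -45 + 100 = 55$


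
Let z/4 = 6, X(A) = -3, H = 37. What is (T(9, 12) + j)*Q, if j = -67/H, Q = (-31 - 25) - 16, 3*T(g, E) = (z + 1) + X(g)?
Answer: -14712/37 ≈ -397.62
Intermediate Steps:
z = 24 (z = 4*6 = 24)
T(g, E) = 22/3 (T(g, E) = ((24 + 1) - 3)/3 = (25 - 3)/3 = (1/3)*22 = 22/3)
Q = -72 (Q = -56 - 16 = -72)
j = -67/37 ≈ -1.8108
(T(9, 12) + j)*Q = (22/3 - 67/37)*(-72) = (613/111)*(-72) = -14712/37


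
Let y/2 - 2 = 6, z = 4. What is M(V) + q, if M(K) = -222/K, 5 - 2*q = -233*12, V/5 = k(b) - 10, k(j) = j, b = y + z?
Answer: 69803/50 ≈ 1396.1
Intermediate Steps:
y = 16 (y = 4 + 2*6 = 4 + 12 = 16)
b = 20 (b = 16 + 4 = 20)
V = 50 (V = 5*(20 - 10) = 5*10 = 50)
q = 2801/2 (q = 5/2 - (-233)*12/2 = 5/2 - ½*(-2796) = 5/2 + 1398 = 2801/2 ≈ 1400.5)
M(V) + q = -222/50 + 2801/2 = -222*1/50 + 2801/2 = -111/25 + 2801/2 = 69803/50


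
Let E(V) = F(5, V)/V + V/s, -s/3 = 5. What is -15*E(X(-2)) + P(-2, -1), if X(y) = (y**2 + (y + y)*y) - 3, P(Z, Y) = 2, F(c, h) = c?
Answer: 8/3 ≈ 2.6667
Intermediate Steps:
s = -15 (s = -3*5 = -15)
X(y) = -3 + 3*y**2 (X(y) = (y**2 + (2*y)*y) - 3 = (y**2 + 2*y**2) - 3 = 3*y**2 - 3 = -3 + 3*y**2)
E(V) = 5/V - V/15 (E(V) = 5/V + V/(-15) = 5/V + V*(-1/15) = 5/V - V/15)
-15*E(X(-2)) + P(-2, -1) = -15*(5/(-3 + 3*(-2)**2) - (-3 + 3*(-2)**2)/15) + 2 = -15*(5/(-3 + 3*4) - (-3 + 3*4)/15) + 2 = -15*(5/(-3 + 12) - (-3 + 12)/15) + 2 = -15*(5/9 - 1/15*9) + 2 = -15*(5*(1/9) - 3/5) + 2 = -15*(5/9 - 3/5) + 2 = -15*(-2/45) + 2 = 2/3 + 2 = 8/3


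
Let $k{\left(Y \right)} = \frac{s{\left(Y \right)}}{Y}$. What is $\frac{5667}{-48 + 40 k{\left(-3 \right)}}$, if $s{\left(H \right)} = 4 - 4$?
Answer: $- \frac{1889}{16} \approx -118.06$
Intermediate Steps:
$s{\left(H \right)} = 0$ ($s{\left(H \right)} = 4 - 4 = 0$)
$k{\left(Y \right)} = 0$ ($k{\left(Y \right)} = \frac{0}{Y} = 0$)
$\frac{5667}{-48 + 40 k{\left(-3 \right)}} = \frac{5667}{-48 + 40 \cdot 0} = \frac{5667}{-48 + 0} = \frac{5667}{-48} = 5667 \left(- \frac{1}{48}\right) = - \frac{1889}{16}$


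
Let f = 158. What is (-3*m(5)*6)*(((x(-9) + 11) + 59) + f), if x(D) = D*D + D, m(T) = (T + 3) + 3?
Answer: -59400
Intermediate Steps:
m(T) = 6 + T (m(T) = (3 + T) + 3 = 6 + T)
x(D) = D + D**2 (x(D) = D**2 + D = D + D**2)
(-3*m(5)*6)*(((x(-9) + 11) + 59) + f) = (-3*(6 + 5)*6)*(((-9*(1 - 9) + 11) + 59) + 158) = (-3*11*6)*(((-9*(-8) + 11) + 59) + 158) = (-33*6)*(((72 + 11) + 59) + 158) = -198*((83 + 59) + 158) = -198*(142 + 158) = -198*300 = -59400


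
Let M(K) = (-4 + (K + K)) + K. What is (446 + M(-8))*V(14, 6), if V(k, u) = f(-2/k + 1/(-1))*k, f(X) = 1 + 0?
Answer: 5852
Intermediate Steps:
M(K) = -4 + 3*K (M(K) = (-4 + 2*K) + K = -4 + 3*K)
f(X) = 1
V(k, u) = k (V(k, u) = 1*k = k)
(446 + M(-8))*V(14, 6) = (446 + (-4 + 3*(-8)))*14 = (446 + (-4 - 24))*14 = (446 - 28)*14 = 418*14 = 5852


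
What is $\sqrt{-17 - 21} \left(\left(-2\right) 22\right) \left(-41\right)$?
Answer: $1804 i \sqrt{38} \approx 11121.0 i$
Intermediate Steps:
$\sqrt{-17 - 21} \left(\left(-2\right) 22\right) \left(-41\right) = \sqrt{-38} \left(-44\right) \left(-41\right) = i \sqrt{38} \left(-44\right) \left(-41\right) = - 44 i \sqrt{38} \left(-41\right) = 1804 i \sqrt{38}$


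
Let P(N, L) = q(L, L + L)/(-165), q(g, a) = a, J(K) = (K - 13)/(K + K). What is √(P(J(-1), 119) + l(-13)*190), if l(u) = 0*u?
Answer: I*√39270/165 ≈ 1.201*I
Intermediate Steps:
J(K) = (-13 + K)/(2*K) (J(K) = (-13 + K)/((2*K)) = (-13 + K)*(1/(2*K)) = (-13 + K)/(2*K))
l(u) = 0
P(N, L) = -2*L/165 (P(N, L) = (L + L)/(-165) = (2*L)*(-1/165) = -2*L/165)
√(P(J(-1), 119) + l(-13)*190) = √(-2/165*119 + 0*190) = √(-238/165 + 0) = √(-238/165) = I*√39270/165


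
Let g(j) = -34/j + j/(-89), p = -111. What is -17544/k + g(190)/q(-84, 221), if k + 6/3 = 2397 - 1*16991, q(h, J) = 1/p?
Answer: 89447883/346655 ≈ 258.03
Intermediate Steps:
g(j) = -34/j - j/89 (g(j) = -34/j + j*(-1/89) = -34/j - j/89)
q(h, J) = -1/111 (q(h, J) = 1/(-111) = -1/111)
k = -14596 (k = -2 + (2397 - 1*16991) = -2 + (2397 - 16991) = -2 - 14594 = -14596)
-17544/k + g(190)/q(-84, 221) = -17544/(-14596) + (-34/190 - 1/89*190)/(-1/111) = -17544*(-1/14596) + (-34*1/190 - 190/89)*(-111) = 4386/3649 + (-17/95 - 190/89)*(-111) = 4386/3649 - 19563/8455*(-111) = 4386/3649 + 2171493/8455 = 89447883/346655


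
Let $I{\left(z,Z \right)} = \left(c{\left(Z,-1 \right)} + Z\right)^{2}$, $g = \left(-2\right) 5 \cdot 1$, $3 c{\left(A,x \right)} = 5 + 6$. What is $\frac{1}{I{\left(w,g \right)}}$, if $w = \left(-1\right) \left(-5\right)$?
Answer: $\frac{9}{361} \approx 0.024931$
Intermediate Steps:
$c{\left(A,x \right)} = \frac{11}{3}$ ($c{\left(A,x \right)} = \frac{5 + 6}{3} = \frac{1}{3} \cdot 11 = \frac{11}{3}$)
$w = 5$
$g = -10$ ($g = \left(-10\right) 1 = -10$)
$I{\left(z,Z \right)} = \left(\frac{11}{3} + Z\right)^{2}$
$\frac{1}{I{\left(w,g \right)}} = \frac{1}{\frac{1}{9} \left(11 + 3 \left(-10\right)\right)^{2}} = \frac{1}{\frac{1}{9} \left(11 - 30\right)^{2}} = \frac{1}{\frac{1}{9} \left(-19\right)^{2}} = \frac{1}{\frac{1}{9} \cdot 361} = \frac{1}{\frac{361}{9}} = \frac{9}{361}$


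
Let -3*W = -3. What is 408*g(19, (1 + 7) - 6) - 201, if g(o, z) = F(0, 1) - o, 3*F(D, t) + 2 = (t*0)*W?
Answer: -8225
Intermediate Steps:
W = 1 (W = -⅓*(-3) = 1)
F(D, t) = -⅔ (F(D, t) = -⅔ + ((t*0)*1)/3 = -⅔ + (0*1)/3 = -⅔ + (⅓)*0 = -⅔ + 0 = -⅔)
g(o, z) = -⅔ - o
408*g(19, (1 + 7) - 6) - 201 = 408*(-⅔ - 1*19) - 201 = 408*(-⅔ - 19) - 201 = 408*(-59/3) - 201 = -8024 - 201 = -8225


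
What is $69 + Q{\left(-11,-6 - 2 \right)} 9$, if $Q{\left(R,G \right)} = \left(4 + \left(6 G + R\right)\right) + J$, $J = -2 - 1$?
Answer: $-453$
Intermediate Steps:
$J = -3$
$Q{\left(R,G \right)} = 1 + R + 6 G$ ($Q{\left(R,G \right)} = \left(4 + \left(6 G + R\right)\right) - 3 = \left(4 + \left(R + 6 G\right)\right) - 3 = \left(4 + R + 6 G\right) - 3 = 1 + R + 6 G$)
$69 + Q{\left(-11,-6 - 2 \right)} 9 = 69 + \left(1 - 11 + 6 \left(-6 - 2\right)\right) 9 = 69 + \left(1 - 11 + 6 \left(-8\right)\right) 9 = 69 + \left(1 - 11 - 48\right) 9 = 69 - 522 = -453$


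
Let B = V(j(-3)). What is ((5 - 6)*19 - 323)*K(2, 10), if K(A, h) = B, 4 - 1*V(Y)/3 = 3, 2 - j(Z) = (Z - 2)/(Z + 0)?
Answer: -1026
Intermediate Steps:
j(Z) = 2 - (-2 + Z)/Z (j(Z) = 2 - (Z - 2)/(Z + 0) = 2 - (-2 + Z)/Z)
V(Y) = 3 (V(Y) = 12 - 3*3 = 12 - 9 = 3)
B = 3
K(A, h) = 3
((5 - 6)*19 - 323)*K(2, 10) = ((5 - 6)*19 - 323)*3 = (-1*19 - 323)*3 = (-19 - 323)*3 = -342*3 = -1026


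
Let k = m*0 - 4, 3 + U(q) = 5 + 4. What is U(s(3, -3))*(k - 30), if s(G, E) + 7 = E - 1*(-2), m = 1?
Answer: -204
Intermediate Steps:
s(G, E) = -5 + E (s(G, E) = -7 + (E - 1*(-2)) = -7 + (E + 2) = -7 + (2 + E) = -5 + E)
U(q) = 6 (U(q) = -3 + (5 + 4) = -3 + 9 = 6)
k = -4 (k = 1*0 - 4 = 0 - 4 = -4)
U(s(3, -3))*(k - 30) = 6*(-4 - 30) = 6*(-34) = -204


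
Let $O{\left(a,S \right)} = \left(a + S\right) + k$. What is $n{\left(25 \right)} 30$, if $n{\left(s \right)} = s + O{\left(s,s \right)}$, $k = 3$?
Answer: $2340$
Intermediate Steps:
$O{\left(a,S \right)} = 3 + S + a$ ($O{\left(a,S \right)} = \left(a + S\right) + 3 = \left(S + a\right) + 3 = 3 + S + a$)
$n{\left(s \right)} = 3 + 3 s$ ($n{\left(s \right)} = s + \left(3 + s + s\right) = s + \left(3 + 2 s\right) = 3 + 3 s$)
$n{\left(25 \right)} 30 = \left(3 + 3 \cdot 25\right) 30 = \left(3 + 75\right) 30 = 78 \cdot 30 = 2340$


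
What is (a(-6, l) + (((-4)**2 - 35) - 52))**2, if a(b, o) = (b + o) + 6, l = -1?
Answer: 5184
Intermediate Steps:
a(b, o) = 6 + b + o
(a(-6, l) + (((-4)**2 - 35) - 52))**2 = ((6 - 6 - 1) + (((-4)**2 - 35) - 52))**2 = (-1 + ((16 - 35) - 52))**2 = (-1 + (-19 - 52))**2 = (-1 - 71)**2 = (-72)**2 = 5184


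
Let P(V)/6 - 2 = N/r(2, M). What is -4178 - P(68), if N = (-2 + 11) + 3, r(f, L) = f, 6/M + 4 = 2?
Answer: -4226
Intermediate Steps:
M = -3 (M = 6/(-4 + 2) = 6/(-2) = 6*(-½) = -3)
N = 12 (N = 9 + 3 = 12)
P(V) = 48 (P(V) = 12 + 6*(12/2) = 12 + 6*(12*(½)) = 12 + 6*6 = 12 + 36 = 48)
-4178 - P(68) = -4178 - 1*48 = -4178 - 48 = -4226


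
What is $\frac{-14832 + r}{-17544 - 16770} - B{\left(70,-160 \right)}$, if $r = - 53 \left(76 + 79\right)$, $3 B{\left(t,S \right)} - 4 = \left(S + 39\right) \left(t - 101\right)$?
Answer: $- \frac{753099}{602} \approx -1251.0$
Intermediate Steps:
$B{\left(t,S \right)} = \frac{4}{3} + \frac{\left(-101 + t\right) \left(39 + S\right)}{3}$ ($B{\left(t,S \right)} = \frac{4}{3} + \frac{\left(S + 39\right) \left(t - 101\right)}{3} = \frac{4}{3} + \frac{\left(39 + S\right) \left(-101 + t\right)}{3} = \frac{4}{3} + \frac{\left(-101 + t\right) \left(39 + S\right)}{3}$)
$r = -8215$ ($r = \left(-53\right) 155 = -8215$)
$\frac{-14832 + r}{-17544 - 16770} - B{\left(70,-160 \right)} = \frac{-14832 - 8215}{-17544 - 16770} - \left(- \frac{3935}{3} + 13 \cdot 70 - - \frac{16160}{3} + \frac{1}{3} \left(-160\right) 70\right) = - \frac{23047}{-34314} - \left(- \frac{3935}{3} + 910 + \frac{16160}{3} - \frac{11200}{3}\right) = \left(-23047\right) \left(- \frac{1}{34314}\right) - \frac{3755}{3} = \frac{1213}{1806} - \frac{3755}{3} = - \frac{753099}{602}$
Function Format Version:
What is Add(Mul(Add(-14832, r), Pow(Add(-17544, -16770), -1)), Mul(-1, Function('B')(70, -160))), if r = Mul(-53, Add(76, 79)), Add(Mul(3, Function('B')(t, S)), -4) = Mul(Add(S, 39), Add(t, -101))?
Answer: Rational(-753099, 602) ≈ -1251.0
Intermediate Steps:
Function('B')(t, S) = Add(Rational(4, 3), Mul(Rational(1, 3), Add(-101, t), Add(39, S))) (Function('B')(t, S) = Add(Rational(4, 3), Mul(Rational(1, 3), Mul(Add(S, 39), Add(t, -101)))) = Add(Rational(4, 3), Mul(Rational(1, 3), Mul(Add(39, S), Add(-101, t)))) = Add(Rational(4, 3), Mul(Rational(1, 3), Mul(Add(-101, t), Add(39, S)))) = Add(Rational(4, 3), Mul(Rational(1, 3), Add(-101, t), Add(39, S))))
r = -8215 (r = Mul(-53, 155) = -8215)
Add(Mul(Add(-14832, r), Pow(Add(-17544, -16770), -1)), Mul(-1, Function('B')(70, -160))) = Add(Mul(Add(-14832, -8215), Pow(Add(-17544, -16770), -1)), Mul(-1, Add(Rational(-3935, 3), Mul(13, 70), Mul(Rational(-101, 3), -160), Mul(Rational(1, 3), -160, 70)))) = Add(Mul(-23047, Pow(-34314, -1)), Mul(-1, Add(Rational(-3935, 3), 910, Rational(16160, 3), Rational(-11200, 3)))) = Add(Mul(-23047, Rational(-1, 34314)), Mul(-1, Rational(3755, 3))) = Add(Rational(1213, 1806), Rational(-3755, 3)) = Rational(-753099, 602)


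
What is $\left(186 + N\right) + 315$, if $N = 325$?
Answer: $826$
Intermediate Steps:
$\left(186 + N\right) + 315 = \left(186 + 325\right) + 315 = 511 + 315 = 826$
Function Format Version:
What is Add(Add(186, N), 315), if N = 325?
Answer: 826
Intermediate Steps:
Add(Add(186, N), 315) = Add(Add(186, 325), 315) = Add(511, 315) = 826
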